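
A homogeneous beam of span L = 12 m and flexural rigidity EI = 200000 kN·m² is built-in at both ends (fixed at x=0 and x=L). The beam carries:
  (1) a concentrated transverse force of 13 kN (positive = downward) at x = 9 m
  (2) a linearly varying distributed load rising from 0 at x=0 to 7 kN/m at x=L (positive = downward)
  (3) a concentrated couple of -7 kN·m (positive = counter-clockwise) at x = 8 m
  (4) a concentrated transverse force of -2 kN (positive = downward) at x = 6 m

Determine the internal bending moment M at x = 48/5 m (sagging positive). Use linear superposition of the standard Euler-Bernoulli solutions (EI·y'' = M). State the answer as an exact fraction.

Load 1 — point force P=13 kN at a=9 m (b=L-a=3):
  M_1 = Pa²(a+3b)(L-x)/L³ - Pa²b/L²  [x>a] = 13·9²·(9+3·3)·(12-(48/5))/12³ - 13·9²·3/12² = 351/80 kN·m
Load 2 — triangular load w₀=7 kN/m (0→w₀ over full span):
  M_2 = 3w₀Lx/20 - w₀L²/30 - w₀x³/(6L) = 3·7·12·(48/5)/20 - 7·12²/30 - 7·(48/5)³/(6·12) = 168/125 kN·m
Load 3 — applied couple M₀=-7 kN·m at a=8 m (b=L-a=4):
  M_3 = R_Ax - M_A - M₀  [x>a] with R_A=-7/9, M_A=-7/3 = (-7/9)·(48/5) - (-7/3) - (-7) = 28/15 kN·m
Load 4 — point force P=-2 kN at a=6 m (b=L-a=6):
  M_4 = Pa²(a+3b)(L-x)/L³ - Pa²b/L²  [x>a] = (-2)·6²·(6+3·6)·(12-(48/5))/12³ - (-2)·6²·6/12² = 3/5 kN·m
Superposition: M = Σ M_i = 49189/6000 kN·m ≈ 8.198167 kN·m

M(48/5) = 49189/6000 kN·m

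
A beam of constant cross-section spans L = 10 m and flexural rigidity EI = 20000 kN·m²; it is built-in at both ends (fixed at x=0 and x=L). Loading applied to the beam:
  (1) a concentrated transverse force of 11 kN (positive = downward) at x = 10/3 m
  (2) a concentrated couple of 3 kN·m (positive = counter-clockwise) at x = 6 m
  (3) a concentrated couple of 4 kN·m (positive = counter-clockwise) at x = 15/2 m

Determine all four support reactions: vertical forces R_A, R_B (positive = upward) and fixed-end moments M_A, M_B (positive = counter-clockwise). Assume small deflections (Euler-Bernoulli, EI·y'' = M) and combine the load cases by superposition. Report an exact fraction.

Load 1 — point force P=11 kN at a=10/3 m (b=L-a=20/3):
  R_A = Pb²(3a+b)/L³ = 11·(20/3)²·(3·(10/3)+(20/3))/10³ = 220/27 kN
  M_A = Pab²/L² = 11·(10/3)·(20/3)²/10² = 440/27 kN·m
  R_B = Pa²(a+3b)/L³ = 11·(10/3)²·((10/3)+3·(20/3))/10³ = 77/27 kN
  M_B = -Pa²b/L² = -11·(10/3)²·(20/3)/10² = -220/27 kN·m
Load 2 — applied couple M₀=3 kN·m at a=6 m (b=L-a=4):
  R_A = 6M₀ab/L³ = 6·3·6·4/10³ = 54/125 kN
  M_A = M₀b(2a-b)/L² = 3·4·(2·6-4)/10² = 24/25 kN·m
  R_B = -6M₀ab/L³ = -6·3·6·4/10³ = -54/125 kN
  M_B = M₀a(2b-a)/L² = 3·6·(2·4-6)/10² = 9/25 kN·m
Load 3 — applied couple M₀=4 kN·m at a=15/2 m (b=L-a=5/2):
  R_A = 6M₀ab/L³ = 6·4·(15/2)·(5/2)/10³ = 9/20 kN
  M_A = M₀b(2a-b)/L² = 4·(5/2)·(2·(15/2)-(5/2))/10² = 5/4 kN·m
  R_B = -6M₀ab/L³ = -6·4·(15/2)·(5/2)/10³ = -9/20 kN
  M_B = M₀a(2b-a)/L² = 4·(15/2)·(2·(5/2)-(15/2))/10² = -3/4 kN·m
Superposition: R_A = 121907/13500 kN, M_A = 49967/2700 kN·m, R_B = 26593/13500 kN, M_B = -23053/2700 kN·m

R_A = 121907/13500 kN, M_A = 49967/2700 kN·m, R_B = 26593/13500 kN, M_B = -23053/2700 kN·m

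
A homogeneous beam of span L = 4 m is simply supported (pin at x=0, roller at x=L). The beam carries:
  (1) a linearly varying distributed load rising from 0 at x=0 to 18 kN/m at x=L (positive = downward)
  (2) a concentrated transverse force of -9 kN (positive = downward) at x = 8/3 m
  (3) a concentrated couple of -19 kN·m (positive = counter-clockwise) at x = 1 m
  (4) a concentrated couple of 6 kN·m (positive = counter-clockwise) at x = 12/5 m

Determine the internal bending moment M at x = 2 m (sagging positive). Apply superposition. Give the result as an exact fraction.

M(2) = 49/2 kN·m

Load 1 — triangular load w₀=18 kN/m (0→w₀ over full span):
  M_1 = w₀Lx/6 - w₀x³/(6L) = 18·4·2/6 - 18·2³/(6·4) = 18 kN·m
Load 2 — point force P=-9 kN at a=8/3 m (b=L-a=4/3):
  M_2 = Pbx/L  [x≤a] = (-9)·(4/3)·2/4 = -6 kN·m
Load 3 — applied couple M₀=-19 kN·m at a=1 m (b=L-a=3):
  M_3 = M₀x/L - M₀  [x>a] = (-19)·2/4 - (-19) = 19/2 kN·m
Load 4 — applied couple M₀=6 kN·m at a=12/5 m (b=L-a=8/5):
  M_4 = M₀x/L  [x≤a] = 6·2/4 = 3 kN·m
Superposition: M = Σ M_i = 49/2 kN·m ≈ 24.500000 kN·m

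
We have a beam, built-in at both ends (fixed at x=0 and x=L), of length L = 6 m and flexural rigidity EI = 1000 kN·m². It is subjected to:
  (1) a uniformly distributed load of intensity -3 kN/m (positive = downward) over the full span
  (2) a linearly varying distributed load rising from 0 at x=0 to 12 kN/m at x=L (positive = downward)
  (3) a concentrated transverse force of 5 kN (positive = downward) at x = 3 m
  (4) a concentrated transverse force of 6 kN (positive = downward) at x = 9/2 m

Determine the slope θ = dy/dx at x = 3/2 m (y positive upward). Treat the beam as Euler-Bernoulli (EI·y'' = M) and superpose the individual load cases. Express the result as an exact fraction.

θ(3/2) = -5823/640000 rad

Load 1 — uniform load w=-3 kN/m over full span:
  θ_1 = -wx(L-x)(L-2x)/(12EI) = -(-3)·(3/2)·(6-(3/2))·(6-2·(3/2))/(12·1000) = 81/16000 rad
Load 2 — triangular load w₀=12 kN/m (0→w₀ over full span):
  θ_2 = -w₀(2x(L-x)(L-2x)(x+2L)+x²(L-x)²)/(120LEI) = -12·(2·(3/2)·(6-(3/2))·(6-2·(3/2))·((3/2)+2·6)+(3/2)²·(6-(3/2))²)/(120·6·1000) = -3159/320000 rad
Load 3 — point force P=5 kN at a=3 m (b=L-a=3):
  θ_3 = -Pb²x(2aL-(3a+b)x)/(2L³EI)  [x≤a] = -5·3²·(3/2)·(2·3·6-(3·3+3)·(3/2))/(2·6³·1000) = -9/3200 rad
Load 4 — point force P=6 kN at a=9/2 m (b=L-a=3/2):
  θ_4 = -Pb²x(2aL-(3a+b)x)/(2L³EI)  [x≤a] = -6·(3/2)²·(3/2)·(2·(9/2)·6-(3·(9/2)+(3/2))·(3/2))/(2·6³·1000) = -189/128000 rad
Superposition: θ = Σ θ_i = -5823/640000 rad ≈ -0.009098 rad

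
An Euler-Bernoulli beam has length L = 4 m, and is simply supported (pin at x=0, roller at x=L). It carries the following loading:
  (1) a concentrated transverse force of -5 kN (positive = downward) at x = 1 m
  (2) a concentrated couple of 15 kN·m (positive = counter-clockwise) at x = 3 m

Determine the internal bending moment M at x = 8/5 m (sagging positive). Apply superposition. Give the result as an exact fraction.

Load 1 — point force P=-5 kN at a=1 m (b=L-a=3):
  M_1 = Pa(L-x)/L  [x>a] = (-5)·1·(4-(8/5))/4 = -3 kN·m
Load 2 — applied couple M₀=15 kN·m at a=3 m (b=L-a=1):
  M_2 = M₀x/L  [x≤a] = 15·(8/5)/4 = 6 kN·m
Superposition: M = Σ M_i = 3 kN·m ≈ 3.000000 kN·m

M(8/5) = 3 kN·m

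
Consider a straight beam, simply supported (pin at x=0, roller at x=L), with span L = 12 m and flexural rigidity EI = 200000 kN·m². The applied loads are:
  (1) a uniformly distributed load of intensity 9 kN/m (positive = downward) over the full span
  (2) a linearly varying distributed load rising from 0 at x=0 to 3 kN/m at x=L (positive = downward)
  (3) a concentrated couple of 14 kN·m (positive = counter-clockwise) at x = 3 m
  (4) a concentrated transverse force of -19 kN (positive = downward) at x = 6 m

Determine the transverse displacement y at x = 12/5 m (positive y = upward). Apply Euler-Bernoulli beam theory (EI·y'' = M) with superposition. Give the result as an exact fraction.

y(12/5) = -19282617/3125000000 m

Load 1 — uniform load w=9 kN/m over full span:
  y_1 = -wx(L³-2Lx²+x³)/(24EI) = -9·(12/5)·(12³-2·12·(12/5)²+(12/5)³)/(24·200000) = -14094/1953125 m
Load 2 — triangular load w₀=3 kN/m (0→w₀ over full span):
  y_2 = -w₀x(7L⁴-10L²x²+3x⁴)/(360LEI) = -3·(12/5)·(7·12⁴-10·12²·(12/5)²+3·(12/5)⁴)/(360·12·200000) = -55728/48828125 m
Load 3 — applied couple M₀=14 kN·m at a=3 m (b=L-a=9):
  y_3 = (M₀x³/(6L)+C₁x)/EI  [x≤a] with C₁=M₀(3b²-L²)/(6L)=77/4 = (14·(12/5)³/(6·12)+(77/4)·(12/5))/200000 = 6111/25000000 m
Load 4 — point force P=-19 kN at a=6 m (b=L-a=6):
  y_4 = -Pbx(L²-b²-x²)/(6LEI)  [x≤a] = -(-19)·6·(12/5)·(12²-6²-(12/5)²)/(6·12·200000) = 12141/6250000 m
Superposition: y = Σ y_i = -19282617/3125000000 m ≈ -0.006170 m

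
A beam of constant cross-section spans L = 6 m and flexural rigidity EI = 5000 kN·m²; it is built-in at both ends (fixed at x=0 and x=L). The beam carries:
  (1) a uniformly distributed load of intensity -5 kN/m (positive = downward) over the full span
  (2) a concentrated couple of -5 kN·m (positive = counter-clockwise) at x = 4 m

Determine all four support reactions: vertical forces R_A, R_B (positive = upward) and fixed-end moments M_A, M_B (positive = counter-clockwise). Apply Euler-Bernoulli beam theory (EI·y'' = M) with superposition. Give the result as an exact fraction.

Load 1 — uniform load w=-5 kN/m over full span:
  R_A = wL/2 = (-5)·6/2 = -15 kN
  M_A = wL²/12 = (-5)·6²/12 = -15 kN·m
  R_B = wL/2 = (-5)·6/2 = -15 kN
  M_B = -wL²/12 = -(-5)·6²/12 = 15 kN·m
Load 2 — applied couple M₀=-5 kN·m at a=4 m (b=L-a=2):
  R_A = 6M₀ab/L³ = 6·(-5)·4·2/6³ = -10/9 kN
  M_A = M₀b(2a-b)/L² = (-5)·2·(2·4-2)/6² = -5/3 kN·m
  R_B = -6M₀ab/L³ = -6·(-5)·4·2/6³ = 10/9 kN
  M_B = M₀a(2b-a)/L² = (-5)·4·(2·2-4)/6² = 0 kN·m
Superposition: R_A = -145/9 kN, M_A = -50/3 kN·m, R_B = -125/9 kN, M_B = 15 kN·m

R_A = -145/9 kN, M_A = -50/3 kN·m, R_B = -125/9 kN, M_B = 15 kN·m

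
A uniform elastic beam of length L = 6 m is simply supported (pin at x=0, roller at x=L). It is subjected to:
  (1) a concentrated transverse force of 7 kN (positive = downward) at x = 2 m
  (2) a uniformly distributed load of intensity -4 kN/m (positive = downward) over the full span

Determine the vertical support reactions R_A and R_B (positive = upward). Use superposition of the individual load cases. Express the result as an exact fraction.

Load 1 — point force P=7 kN at a=2 m (b=L-a=4):
  R_A = Pb/L = 7·4/6 = 14/3 kN
  R_B = Pa/L = 7·2/6 = 7/3 kN
Load 2 — uniform load w=-4 kN/m over full span:
  R_A = wL/2 = (-4)·6/2 = -12 kN
  R_B = wL/2 = (-4)·6/2 = -12 kN
Superposition: R_A = -22/3 kN, R_B = -29/3 kN

R_A = -22/3 kN, R_B = -29/3 kN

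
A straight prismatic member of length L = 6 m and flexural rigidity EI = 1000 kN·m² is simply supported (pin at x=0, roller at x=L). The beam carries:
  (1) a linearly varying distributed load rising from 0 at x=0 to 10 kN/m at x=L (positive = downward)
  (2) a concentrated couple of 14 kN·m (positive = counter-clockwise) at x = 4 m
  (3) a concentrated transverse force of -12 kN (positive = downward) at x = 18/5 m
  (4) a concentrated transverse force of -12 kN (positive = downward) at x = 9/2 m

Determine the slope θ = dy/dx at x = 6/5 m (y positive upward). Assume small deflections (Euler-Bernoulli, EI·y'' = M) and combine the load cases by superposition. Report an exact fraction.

θ(6/5) = -21439/3000000 rad

Load 1 — triangular load w₀=10 kN/m (0→w₀ over full span):
  θ_1 = -w₀(7L⁴-30L²x²+15x⁴)/(360LEI) = -10·(7·6⁴-30·6²·(6/5)²+15·(6/5)⁴)/(360·6·1000) = -546/15625 rad
Load 2 — applied couple M₀=14 kN·m at a=4 m (b=L-a=2):
  θ_2 = (M₀x²/(2L)+C₁)/EI  [x≤a] with C₁=M₀(3b²-L²)/(6L)=-28/3 = (14·(6/5)²/(2·6)+(-28/3))/1000 = -287/37500 rad
Load 3 — point force P=-12 kN at a=18/5 m (b=L-a=12/5):
  θ_3 = -Pb(L²-b²-3x²)/(6LEI)  [x≤a] = -(-12)·(12/5)·(6²-(12/5)²-3·(6/5)²)/(6·6·1000) = 324/15625 rad
Load 4 — point force P=-12 kN at a=9/2 m (b=L-a=3/2):
  θ_4 = -Pb(L²-b²-3x²)/(6LEI)  [x≤a] = -(-12)·(3/2)·(6²-(3/2)²-3·(6/5)²)/(6·6·1000) = 2943/200000 rad
Superposition: θ = Σ θ_i = -21439/3000000 rad ≈ -0.007146 rad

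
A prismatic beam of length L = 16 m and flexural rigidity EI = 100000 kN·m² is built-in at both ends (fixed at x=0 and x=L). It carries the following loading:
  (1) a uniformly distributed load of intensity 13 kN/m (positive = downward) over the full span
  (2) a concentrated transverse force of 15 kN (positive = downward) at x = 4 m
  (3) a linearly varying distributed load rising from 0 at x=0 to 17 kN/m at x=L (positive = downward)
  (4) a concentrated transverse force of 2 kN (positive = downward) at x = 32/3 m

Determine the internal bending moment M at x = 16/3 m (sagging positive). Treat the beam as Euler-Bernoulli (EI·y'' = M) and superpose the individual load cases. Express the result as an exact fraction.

Load 1 — uniform load w=13 kN/m over full span:
  M_1 = wLx/2 - wL²/12 - wx²/2 = 13·16·(16/3)/2 - 13·16²/12 - 13·(16/3)²/2 = 832/9 kN·m
Load 2 — point force P=15 kN at a=4 m (b=L-a=12):
  M_2 = Pa²(a+3b)(L-x)/L³ - Pa²b/L²  [x>a] = 15·4²·(4+3·12)·(16-(16/3))/16³ - 15·4²·12/16² = 55/4 kN·m
Load 3 — triangular load w₀=17 kN/m (0→w₀ over full span):
  M_3 = 3w₀Lx/20 - w₀L²/30 - w₀x³/(6L) = 3·17·16·(16/3)/20 - 17·16²/30 - 17·(16/3)³/(6·16) = 18496/405 kN·m
Load 4 — point force P=2 kN at a=32/3 m (b=L-a=16/3):
  M_4 = Pb²(3a+b)x/L³ - Pab²/L²  [x≤a] = 2·(16/3)²·(3·(32/3)+(16/3))·(16/3)/16³ - 2·(32/3)·(16/3)²/16² = 32/81 kN·m
Superposition: M = Σ M_i = 246659/1620 kN·m ≈ 152.258642 kN·m

M(16/3) = 246659/1620 kN·m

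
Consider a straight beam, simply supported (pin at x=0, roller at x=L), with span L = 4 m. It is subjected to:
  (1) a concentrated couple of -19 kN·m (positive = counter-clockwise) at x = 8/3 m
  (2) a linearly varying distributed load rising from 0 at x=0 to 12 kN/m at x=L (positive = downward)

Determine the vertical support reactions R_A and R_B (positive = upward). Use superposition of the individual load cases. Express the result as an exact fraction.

Load 1 — applied couple M₀=-19 kN·m at a=8/3 m (b=L-a=4/3):
  R_A = M₀/L = (-19)/4 = -19/4 kN
  R_B = -M₀/L = -(-19)/4 = 19/4 kN
Load 2 — triangular load w₀=12 kN/m (0→w₀ over full span):
  R_A = w₀L/6 = 12·4/6 = 8 kN
  R_B = w₀L/3 = 12·4/3 = 16 kN
Superposition: R_A = 13/4 kN, R_B = 83/4 kN

R_A = 13/4 kN, R_B = 83/4 kN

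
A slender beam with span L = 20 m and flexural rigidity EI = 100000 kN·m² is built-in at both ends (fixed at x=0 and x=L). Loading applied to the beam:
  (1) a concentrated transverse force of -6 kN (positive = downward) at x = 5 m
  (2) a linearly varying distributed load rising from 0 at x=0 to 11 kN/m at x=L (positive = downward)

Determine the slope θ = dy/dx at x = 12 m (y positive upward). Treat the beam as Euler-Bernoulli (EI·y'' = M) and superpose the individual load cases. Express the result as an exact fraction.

θ(12) = 629/500000 rad

Load 1 — point force P=-6 kN at a=5 m (b=L-a=15):
  θ_1 = Pa²(L-x)(2bL-(3b+a)(L-x))/(2L³EI)  [x>a] = (-6)·5²·(20-12)·(2·15·20-(3·15+5)·(20-12))/(2·20³·100000) = -3/20000 rad
Load 2 — triangular load w₀=11 kN/m (0→w₀ over full span):
  θ_2 = -w₀(2x(L-x)(L-2x)(x+2L)+x²(L-x)²)/(120LEI) = -11·(2·12·(20-12)·(20-2·12)·(12+2·20)+12²·(20-12)²)/(120·20·100000) = 22/15625 rad
Superposition: θ = Σ θ_i = 629/500000 rad ≈ 0.001258 rad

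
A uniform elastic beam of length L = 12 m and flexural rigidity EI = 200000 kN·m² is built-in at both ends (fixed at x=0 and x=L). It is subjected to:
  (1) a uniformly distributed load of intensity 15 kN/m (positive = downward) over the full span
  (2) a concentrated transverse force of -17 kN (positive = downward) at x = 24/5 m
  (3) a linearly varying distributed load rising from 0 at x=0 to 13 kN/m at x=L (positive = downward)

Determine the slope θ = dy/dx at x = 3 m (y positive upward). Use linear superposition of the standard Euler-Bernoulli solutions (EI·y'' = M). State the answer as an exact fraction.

θ(3) = -998001/800000000 rad

Load 1 — uniform load w=15 kN/m over full span:
  θ_1 = -wx(L-x)(L-2x)/(12EI) = -15·3·(12-3)·(12-2·3)/(12·200000) = -81/80000 rad
Load 2 — point force P=-17 kN at a=24/5 m (b=L-a=36/5):
  θ_2 = -Pb²x(2aL-(3a+b)x)/(2L³EI)  [x≤a] = -(-17)·(36/5)²·3·(2·(24/5)·12-(3·(24/5)+(36/5))·3)/(2·12³·200000) = 9639/50000000 rad
Load 3 — triangular load w₀=13 kN/m (0→w₀ over full span):
  θ_3 = -w₀(2x(L-x)(L-2x)(x+2L)+x²(L-x)²)/(120LEI) = -13·(2·3·(12-3)·(12-2·3)·(3+2·12)+3²·(12-3)²)/(120·12·200000) = -13689/32000000 rad
Superposition: θ = Σ θ_i = -998001/800000000 rad ≈ -0.001248 rad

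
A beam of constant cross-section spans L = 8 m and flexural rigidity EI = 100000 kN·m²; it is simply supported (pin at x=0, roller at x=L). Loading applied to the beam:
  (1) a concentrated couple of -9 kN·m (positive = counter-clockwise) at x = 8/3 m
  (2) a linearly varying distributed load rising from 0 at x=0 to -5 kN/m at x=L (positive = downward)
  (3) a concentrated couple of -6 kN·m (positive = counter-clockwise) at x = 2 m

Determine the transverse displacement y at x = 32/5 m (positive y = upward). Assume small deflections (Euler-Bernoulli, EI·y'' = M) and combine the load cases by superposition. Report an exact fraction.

y(32/5) = 47899/78125000 m

Load 1 — applied couple M₀=-9 kN·m at a=8/3 m (b=L-a=16/3):
  y_1 = (M₀x³/(6L)-M₀(x-a)²/2+C₁x)/EI  [x>a] with C₁=M₀(3b²-L²)/(6L)=-4 = ((-9)·(32/5)³/(6·8)-(-9)·((32/5)-(8/3))²/2+(-4)·(32/5))/100000 = -47/390625 m
Load 2 — triangular load w₀=-5 kN/m (0→w₀ over full span):
  y_2 = -w₀x(7L⁴-10L²x²+3x⁴)/(360LEI) = -(-5)·(32/5)·(7·8⁴-10·8²·(32/5)²+3·(32/5)⁴)/(360·8·100000) = 8128/9765625 m
Load 3 — applied couple M₀=-6 kN·m at a=2 m (b=L-a=6):
  y_3 = (M₀x³/(6L)-M₀(x-a)²/2+C₁x)/EI  [x>a] with C₁=M₀(3b²-L²)/(6L)=-11/2 = ((-6)·(32/5)³/(6·8)-(-6)·((32/5)-2)²/2+(-11/2)·(32/5))/100000 = -309/3125000 m
Superposition: y = Σ y_i = 47899/78125000 m ≈ 0.000613 m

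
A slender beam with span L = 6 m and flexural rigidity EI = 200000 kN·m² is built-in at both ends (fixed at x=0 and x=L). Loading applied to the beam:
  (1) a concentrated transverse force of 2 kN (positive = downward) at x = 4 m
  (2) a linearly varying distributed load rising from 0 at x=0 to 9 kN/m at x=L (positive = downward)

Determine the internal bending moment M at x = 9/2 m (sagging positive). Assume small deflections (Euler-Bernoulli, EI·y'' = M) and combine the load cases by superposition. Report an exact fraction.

Load 1 — point force P=2 kN at a=4 m (b=L-a=2):
  M_1 = Pa²(a+3b)(L-x)/L³ - Pa²b/L²  [x>a] = 2·4²·(4+3·2)·(6-(9/2))/6³ - 2·4²·2/6² = 4/9 kN·m
Load 2 — triangular load w₀=9 kN/m (0→w₀ over full span):
  M_2 = 3w₀Lx/20 - w₀L²/30 - w₀x³/(6L) = 3·9·6·(9/2)/20 - 9·6²/30 - 9·(9/2)³/(6·6) = 459/160 kN·m
Superposition: M = Σ M_i = 4771/1440 kN·m ≈ 3.313194 kN·m

M(9/2) = 4771/1440 kN·m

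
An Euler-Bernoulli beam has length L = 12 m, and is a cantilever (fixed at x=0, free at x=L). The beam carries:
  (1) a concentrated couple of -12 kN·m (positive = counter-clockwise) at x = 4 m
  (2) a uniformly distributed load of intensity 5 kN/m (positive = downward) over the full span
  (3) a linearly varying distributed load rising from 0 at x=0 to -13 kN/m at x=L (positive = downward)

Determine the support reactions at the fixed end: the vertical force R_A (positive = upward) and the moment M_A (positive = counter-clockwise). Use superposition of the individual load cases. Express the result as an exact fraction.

R_A = -18 kN, M_A = -252 kN·m

Load 1 — applied couple M₀=-12 kN·m at a=4 m (b=L-a=8):
  R_A = 0 kN
  M_A = -M₀ = -(-12) = 12 kN·m
Load 2 — uniform load w=5 kN/m over full span:
  R_A = wL = 5·12 = 60 kN
  M_A = wL²/2 = 5·12²/2 = 360 kN·m
Load 3 — triangular load w₀=-13 kN/m (0→w₀ over full span):
  R_A = w₀L/2 = (-13)·12/2 = -78 kN
  M_A = w₀L²/3 = (-13)·12²/3 = -624 kN·m
Superposition: R_A = -18 kN, M_A = -252 kN·m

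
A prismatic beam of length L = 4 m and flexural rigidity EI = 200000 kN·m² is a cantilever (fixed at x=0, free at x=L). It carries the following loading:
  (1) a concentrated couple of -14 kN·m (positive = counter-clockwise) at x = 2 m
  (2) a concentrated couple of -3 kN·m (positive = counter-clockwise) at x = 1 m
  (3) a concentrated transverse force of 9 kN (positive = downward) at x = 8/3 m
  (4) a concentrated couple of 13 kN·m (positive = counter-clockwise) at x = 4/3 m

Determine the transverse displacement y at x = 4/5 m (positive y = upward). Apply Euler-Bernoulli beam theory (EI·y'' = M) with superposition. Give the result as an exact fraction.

Load 1 — applied couple M₀=-14 kN·m at a=2 m (b=L-a=2):
  y_1 = M₀x²/(2EI)  [x≤a] = (-14)·(4/5)²/(2·200000) = -7/312500 m
Load 2 — applied couple M₀=-3 kN·m at a=1 m (b=L-a=3):
  y_2 = M₀x²/(2EI)  [x≤a] = (-3)·(4/5)²/(2·200000) = -3/625000 m
Load 3 — point force P=9 kN at a=8/3 m (b=L-a=4/3):
  y_3 = -Px²(3a-x)/(6EI)  [x≤a] = -9·(4/5)²·(3·(8/3)-(4/5))/(6·200000) = -27/781250 m
Load 4 — applied couple M₀=13 kN·m at a=4/3 m (b=L-a=8/3):
  y_4 = M₀x²/(2EI)  [x≤a] = 13·(4/5)²/(2·200000) = 13/625000 m
Superposition: y = Σ y_i = -16/390625 m ≈ -0.000041 m

y(4/5) = -16/390625 m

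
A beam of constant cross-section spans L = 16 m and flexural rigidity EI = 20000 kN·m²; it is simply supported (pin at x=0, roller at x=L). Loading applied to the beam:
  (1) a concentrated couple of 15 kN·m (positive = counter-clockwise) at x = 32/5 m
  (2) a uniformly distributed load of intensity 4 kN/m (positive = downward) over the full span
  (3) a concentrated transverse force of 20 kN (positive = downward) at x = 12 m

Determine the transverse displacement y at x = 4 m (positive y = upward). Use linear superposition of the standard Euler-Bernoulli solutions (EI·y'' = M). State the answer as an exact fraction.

Load 1 — applied couple M₀=15 kN·m at a=32/5 m (b=L-a=48/5):
  y_1 = (M₀x³/(6L)+C₁x)/EI  [x≤a] with C₁=M₀(3b²-L²)/(6L)=16/5 = (15·4³/(6·16)+(16/5)·4)/20000 = 57/50000 m
Load 2 — uniform load w=4 kN/m over full span:
  y_2 = -wx(L³-2Lx²+x³)/(24EI) = -4·4·(16³-2·16·4²+4³)/(24·20000) = -76/625 m
Load 3 — point force P=20 kN at a=12 m (b=L-a=4):
  y_3 = -Pbx(L²-b²-x²)/(6LEI)  [x≤a] = -20·4·4·(16²-4²-4²)/(6·16·20000) = -14/375 m
Superposition: y = Σ y_i = -23669/150000 m ≈ -0.157793 m

y(4) = -23669/150000 m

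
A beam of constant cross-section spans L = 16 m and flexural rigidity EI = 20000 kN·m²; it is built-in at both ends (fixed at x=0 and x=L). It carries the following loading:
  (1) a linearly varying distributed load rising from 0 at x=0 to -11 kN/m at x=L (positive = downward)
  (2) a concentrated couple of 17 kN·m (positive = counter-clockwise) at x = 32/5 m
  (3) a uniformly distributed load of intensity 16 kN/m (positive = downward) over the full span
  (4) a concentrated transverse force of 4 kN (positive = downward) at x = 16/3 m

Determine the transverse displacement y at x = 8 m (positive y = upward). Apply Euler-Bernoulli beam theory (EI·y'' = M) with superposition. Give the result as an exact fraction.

y(8) = -114646/1265625 m

Load 1 — triangular load w₀=-11 kN/m (0→w₀ over full span):
  y_1 = -w₀x²(L-x)²(x+2L)/(120LEI) = -(-11)·8²·(16-8)²·(8+2·16)/(120·16·20000) = 88/1875 m
Load 2 — applied couple M₀=17 kN·m at a=32/5 m (b=L-a=48/5):
  y_2 = (R_Ax³/6 - M_Ax²/2 - M₀(x-a)²/2)/EI  [x>a] with R_A=153/100, M_A=51/25 = ((153/100)·8³/6 - (51/25)·8²/2 - 17·(8-(32/5))²/2)/20000 = 34/15625 m
Load 3 — uniform load w=16 kN/m over full span:
  y_3 = -wx²(L-x)²/(24EI) = -16·8²·(16-8)²/(24·20000) = -256/1875 m
Load 4 — point force P=4 kN at a=16/3 m (b=L-a=32/3):
  y_4 = -Pa²(L-x)²(3bL-(3b+a)(L-x))/(6L³EI)  [x>a] = -4·(16/3)²·(16-8)²·(3·(32/3)·16-(3·(32/3)+(16/3))·(16-8))/(6·16³·20000) = -32/10125 m
Superposition: y = Σ y_i = -114646/1265625 m ≈ -0.090584 m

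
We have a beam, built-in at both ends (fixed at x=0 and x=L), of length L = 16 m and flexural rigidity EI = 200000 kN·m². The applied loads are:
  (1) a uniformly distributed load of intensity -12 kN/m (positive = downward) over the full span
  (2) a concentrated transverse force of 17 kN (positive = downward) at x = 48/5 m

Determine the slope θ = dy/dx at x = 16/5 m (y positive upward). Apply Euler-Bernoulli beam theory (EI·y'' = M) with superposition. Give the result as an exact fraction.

θ(16/5) = 16616/9765625 rad

Load 1 — uniform load w=-12 kN/m over full span:
  θ_1 = -wx(L-x)(L-2x)/(12EI) = -(-12)·(16/5)·(16-(16/5))·(16-2·(16/5))/(12·200000) = 768/390625 rad
Load 2 — point force P=17 kN at a=48/5 m (b=L-a=32/5):
  θ_2 = -Pb²x(2aL-(3a+b)x)/(2L³EI)  [x≤a] = -17·(32/5)²·(16/5)·(2·(48/5)·16-(3·(48/5)+(32/5))·(16/5))/(2·16³·200000) = -2584/9765625 rad
Superposition: θ = Σ θ_i = 16616/9765625 rad ≈ 0.001701 rad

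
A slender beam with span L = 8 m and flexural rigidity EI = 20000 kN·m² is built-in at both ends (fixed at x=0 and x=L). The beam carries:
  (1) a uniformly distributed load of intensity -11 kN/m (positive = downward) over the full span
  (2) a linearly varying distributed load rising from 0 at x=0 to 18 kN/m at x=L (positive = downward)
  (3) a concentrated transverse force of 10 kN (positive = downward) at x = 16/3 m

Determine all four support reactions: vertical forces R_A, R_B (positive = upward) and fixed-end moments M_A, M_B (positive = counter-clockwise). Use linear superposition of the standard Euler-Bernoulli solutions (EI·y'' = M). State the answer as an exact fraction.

R_A = -2674/135 kN, M_A = -1936/135 kN·m, R_B = 1864/135 kN, M_B = -1456/135 kN·m

Load 1 — uniform load w=-11 kN/m over full span:
  R_A = wL/2 = (-11)·8/2 = -44 kN
  M_A = wL²/12 = (-11)·8²/12 = -176/3 kN·m
  R_B = wL/2 = (-11)·8/2 = -44 kN
  M_B = -wL²/12 = -(-11)·8²/12 = 176/3 kN·m
Load 2 — triangular load w₀=18 kN/m (0→w₀ over full span):
  R_A = 3w₀L/20 = 3·18·8/20 = 108/5 kN
  M_A = w₀L²/30 = 18·8²/30 = 192/5 kN·m
  R_B = 7w₀L/20 = 7·18·8/20 = 252/5 kN
  M_B = -w₀L²/20 = -18·8²/20 = -288/5 kN·m
Load 3 — point force P=10 kN at a=16/3 m (b=L-a=8/3):
  R_A = Pb²(3a+b)/L³ = 10·(8/3)²·(3·(16/3)+(8/3))/8³ = 70/27 kN
  M_A = Pab²/L² = 10·(16/3)·(8/3)²/8² = 160/27 kN·m
  R_B = Pa²(a+3b)/L³ = 10·(16/3)²·((16/3)+3·(8/3))/8³ = 200/27 kN
  M_B = -Pa²b/L² = -10·(16/3)²·(8/3)/8² = -320/27 kN·m
Superposition: R_A = -2674/135 kN, M_A = -1936/135 kN·m, R_B = 1864/135 kN, M_B = -1456/135 kN·m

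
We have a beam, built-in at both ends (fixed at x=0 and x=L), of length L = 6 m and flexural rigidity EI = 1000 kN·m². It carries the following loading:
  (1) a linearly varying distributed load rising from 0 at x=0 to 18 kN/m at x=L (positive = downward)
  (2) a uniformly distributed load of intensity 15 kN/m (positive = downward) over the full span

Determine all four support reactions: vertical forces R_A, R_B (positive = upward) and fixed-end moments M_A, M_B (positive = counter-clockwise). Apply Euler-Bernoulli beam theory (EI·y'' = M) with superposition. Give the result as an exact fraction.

Load 1 — triangular load w₀=18 kN/m (0→w₀ over full span):
  R_A = 3w₀L/20 = 3·18·6/20 = 81/5 kN
  M_A = w₀L²/30 = 18·6²/30 = 108/5 kN·m
  R_B = 7w₀L/20 = 7·18·6/20 = 189/5 kN
  M_B = -w₀L²/20 = -18·6²/20 = -162/5 kN·m
Load 2 — uniform load w=15 kN/m over full span:
  R_A = wL/2 = 15·6/2 = 45 kN
  M_A = wL²/12 = 15·6²/12 = 45 kN·m
  R_B = wL/2 = 15·6/2 = 45 kN
  M_B = -wL²/12 = -15·6²/12 = -45 kN·m
Superposition: R_A = 306/5 kN, M_A = 333/5 kN·m, R_B = 414/5 kN, M_B = -387/5 kN·m

R_A = 306/5 kN, M_A = 333/5 kN·m, R_B = 414/5 kN, M_B = -387/5 kN·m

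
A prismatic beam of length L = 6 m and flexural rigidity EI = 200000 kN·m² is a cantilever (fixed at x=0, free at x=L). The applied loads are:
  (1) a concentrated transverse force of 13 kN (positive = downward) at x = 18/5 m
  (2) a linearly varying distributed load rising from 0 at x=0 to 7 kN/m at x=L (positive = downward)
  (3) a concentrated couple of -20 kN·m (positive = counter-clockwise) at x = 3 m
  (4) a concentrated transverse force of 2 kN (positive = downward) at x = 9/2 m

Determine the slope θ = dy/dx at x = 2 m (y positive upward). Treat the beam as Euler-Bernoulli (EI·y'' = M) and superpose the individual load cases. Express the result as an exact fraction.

θ(2) = -11177/9000000 rad

Load 1 — point force P=13 kN at a=18/5 m (b=L-a=12/5):
  θ_1 = -Px(2a-x)/(2EI)  [x≤a] = -13·2·(2·(18/5)-2)/(2·200000) = -169/500000 rad
Load 2 — triangular load w₀=7 kN/m (0→w₀ over full span):
  θ_2 = (w₀Lx²/4-w₀L²x/3-w₀x⁴/(24L))/EI = (7·6·2²/4-7·6²·2/3-7·2⁴/(24·6))/200000 = -1141/1800000 rad
Load 3 — applied couple M₀=-20 kN·m at a=3 m (b=L-a=3):
  θ_3 = M₀x/EI  [x≤a] = (-20)·2/200000 = -1/5000 rad
Load 4 — point force P=2 kN at a=9/2 m (b=L-a=3/2):
  θ_4 = -Px(2a-x)/(2EI)  [x≤a] = -2·2·(2·(9/2)-2)/(2·200000) = -7/100000 rad
Superposition: θ = Σ θ_i = -11177/9000000 rad ≈ -0.001242 rad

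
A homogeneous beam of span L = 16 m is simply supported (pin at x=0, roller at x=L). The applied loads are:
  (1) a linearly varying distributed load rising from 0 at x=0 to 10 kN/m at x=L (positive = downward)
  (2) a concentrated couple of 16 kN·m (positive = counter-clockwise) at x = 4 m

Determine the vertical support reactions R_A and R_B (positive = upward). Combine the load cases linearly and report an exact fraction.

R_A = 83/3 kN, R_B = 157/3 kN

Load 1 — triangular load w₀=10 kN/m (0→w₀ over full span):
  R_A = w₀L/6 = 10·16/6 = 80/3 kN
  R_B = w₀L/3 = 10·16/3 = 160/3 kN
Load 2 — applied couple M₀=16 kN·m at a=4 m (b=L-a=12):
  R_A = M₀/L = 16/16 = 1 kN
  R_B = -M₀/L = -16/16 = -1 kN
Superposition: R_A = 83/3 kN, R_B = 157/3 kN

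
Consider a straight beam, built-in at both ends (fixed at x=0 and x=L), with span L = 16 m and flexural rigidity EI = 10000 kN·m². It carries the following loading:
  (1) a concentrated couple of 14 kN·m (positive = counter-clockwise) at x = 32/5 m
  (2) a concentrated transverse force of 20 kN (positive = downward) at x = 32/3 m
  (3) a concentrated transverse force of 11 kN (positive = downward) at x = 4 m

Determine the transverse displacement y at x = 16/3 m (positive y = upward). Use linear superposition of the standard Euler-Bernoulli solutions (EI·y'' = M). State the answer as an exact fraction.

Load 1 — applied couple M₀=14 kN·m at a=32/5 m (b=L-a=48/5):
  y_1 = (R_Ax³/6 - M_Ax²/2)/EI  [x≤a] with R_A=63/50, M_A=42/25 = ((63/50)·(16/3)³/6 - (42/25)·(16/3)²/2)/10000 = 112/140625 m
Load 2 — point force P=20 kN at a=32/3 m (b=L-a=16/3):
  y_2 = -Pb²x²(3aL-(3a+b)x)/(6L³EI)  [x≤a] = -20·(16/3)²·(16/3)²·(3·(32/3)·16-(3·(32/3)+(16/3))·(16/3))/(6·16³·10000) = -5632/273375 m
Load 3 — point force P=11 kN at a=4 m (b=L-a=12):
  y_3 = -Pa²(L-x)²(3bL-(3b+a)(L-x))/(6L³EI)  [x>a] = -11·4²·(16-(16/3))²·(3·12·16-(3·12+4)·(16-(16/3)))/(6·16³·10000) = -616/50625 m
Superposition: y = Σ y_i = -1092584/34171875 m ≈ -0.031973 m

y(16/3) = -1092584/34171875 m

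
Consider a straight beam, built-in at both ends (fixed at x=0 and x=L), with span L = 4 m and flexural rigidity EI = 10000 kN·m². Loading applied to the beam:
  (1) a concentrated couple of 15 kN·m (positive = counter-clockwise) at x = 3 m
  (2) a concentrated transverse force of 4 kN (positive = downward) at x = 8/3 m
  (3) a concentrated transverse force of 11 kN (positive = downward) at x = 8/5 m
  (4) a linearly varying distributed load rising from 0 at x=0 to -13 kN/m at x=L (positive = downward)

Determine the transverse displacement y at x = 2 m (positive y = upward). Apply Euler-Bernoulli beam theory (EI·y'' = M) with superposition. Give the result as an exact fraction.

Load 1 — applied couple M₀=15 kN·m at a=3 m (b=L-a=1):
  y_1 = (R_Ax³/6 - M_Ax²/2)/EI  [x≤a] with R_A=135/32, M_A=75/16 = ((135/32)·2³/6 - (75/16)·2²/2)/10000 = -3/8000 m
Load 2 — point force P=4 kN at a=8/3 m (b=L-a=4/3):
  y_2 = -Pb²x²(3aL-(3a+b)x)/(6L³EI)  [x≤a] = -4·(4/3)²·2²·(3·(8/3)·4-(3·(8/3)+(4/3))·2)/(6·4³·10000) = -1/10125 m
Load 3 — point force P=11 kN at a=8/5 m (b=L-a=12/5):
  y_3 = -Pa²(L-x)²(3bL-(3b+a)(L-x))/(6L³EI)  [x>a] = -11·(8/5)²·(4-2)²·(3·(12/5)·4-(3·(12/5)+(8/5))·(4-2))/(6·4³·10000) = -77/234375 m
Load 4 — triangular load w₀=-13 kN/m (0→w₀ over full span):
  y_4 = -w₀x²(L-x)²(x+2L)/(120LEI) = -(-13)·2²·(4-2)²·(2+2·4)/(120·4·10000) = 13/30000 m
Superposition: y = Σ y_i = -149431/405000000 m ≈ -0.000369 m

y(2) = -149431/405000000 m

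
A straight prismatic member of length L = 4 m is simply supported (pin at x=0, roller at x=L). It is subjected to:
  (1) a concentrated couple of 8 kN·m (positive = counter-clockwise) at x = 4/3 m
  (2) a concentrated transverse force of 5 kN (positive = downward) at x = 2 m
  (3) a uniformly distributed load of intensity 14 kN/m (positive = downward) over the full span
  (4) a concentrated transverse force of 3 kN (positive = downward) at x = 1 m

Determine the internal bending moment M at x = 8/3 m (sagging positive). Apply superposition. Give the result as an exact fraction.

M(8/3) = 239/9 kN·m

Load 1 — applied couple M₀=8 kN·m at a=4/3 m (b=L-a=8/3):
  M_1 = M₀x/L - M₀  [x>a] = 8·(8/3)/4 - 8 = -8/3 kN·m
Load 2 — point force P=5 kN at a=2 m (b=L-a=2):
  M_2 = Pa(L-x)/L  [x>a] = 5·2·(4-(8/3))/4 = 10/3 kN·m
Load 3 — uniform load w=14 kN/m over full span:
  M_3 = wx(L-x)/2 = 14·(8/3)·(4-(8/3))/2 = 224/9 kN·m
Load 4 — point force P=3 kN at a=1 m (b=L-a=3):
  M_4 = Pa(L-x)/L  [x>a] = 3·1·(4-(8/3))/4 = 1 kN·m
Superposition: M = Σ M_i = 239/9 kN·m ≈ 26.555556 kN·m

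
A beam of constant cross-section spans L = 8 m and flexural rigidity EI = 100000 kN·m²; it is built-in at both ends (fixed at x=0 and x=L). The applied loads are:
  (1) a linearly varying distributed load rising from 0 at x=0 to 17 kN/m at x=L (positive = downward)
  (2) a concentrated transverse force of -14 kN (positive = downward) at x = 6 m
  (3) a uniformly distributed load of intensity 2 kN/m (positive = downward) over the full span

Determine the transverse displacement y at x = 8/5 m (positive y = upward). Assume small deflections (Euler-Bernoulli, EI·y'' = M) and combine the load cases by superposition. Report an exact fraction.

y(8/5) = -212063/585937500 m

Load 1 — triangular load w₀=17 kN/m (0→w₀ over full span):
  y_1 = -w₀x²(L-x)²(x+2L)/(120LEI) = -17·(8/5)²·(8-(8/5))²·((8/5)+2·8)/(120·8·100000) = -47872/146484375 m
Load 2 — point force P=-14 kN at a=6 m (b=L-a=2):
  y_2 = -Pb²x²(3aL-(3a+b)x)/(6L³EI)  [x≤a] = -(-14)·2²·(8/5)²·(3·6·8-(3·6+2)·(8/5))/(6·8³·100000) = 49/937500 m
Load 3 — uniform load w=2 kN/m over full span:
  y_3 = -wx²(L-x)²/(24EI) = -2·(8/5)²·(8-(8/5))²/(24·100000) = -512/5859375 m
Superposition: y = Σ y_i = -212063/585937500 m ≈ -0.000362 m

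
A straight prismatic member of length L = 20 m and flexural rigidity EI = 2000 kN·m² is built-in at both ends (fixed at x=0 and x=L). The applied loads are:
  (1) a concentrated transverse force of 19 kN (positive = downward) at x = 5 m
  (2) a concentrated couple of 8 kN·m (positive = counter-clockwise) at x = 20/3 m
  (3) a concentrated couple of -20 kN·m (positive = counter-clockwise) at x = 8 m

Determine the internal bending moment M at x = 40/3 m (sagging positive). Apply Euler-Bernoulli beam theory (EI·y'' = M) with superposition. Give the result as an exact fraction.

Load 1 — point force P=19 kN at a=5 m (b=L-a=15):
  M_1 = Pa²(a+3b)(L-x)/L³ - Pa²b/L²  [x>a] = 19·5²·(5+3·15)·(20-(40/3))/20³ - 19·5²·15/20² = 95/48 kN·m
Load 2 — applied couple M₀=8 kN·m at a=20/3 m (b=L-a=40/3):
  M_2 = R_Ax - M_A - M₀  [x>a] with R_A=8/15, M_A=0 = (8/15)·(40/3) - 0 - 8 = -8/9 kN·m
Load 3 — applied couple M₀=-20 kN·m at a=8 m (b=L-a=12):
  M_3 = R_Ax - M_A - M₀  [x>a] with R_A=-36/25, M_A=-12/5 = (-36/25)·(40/3) - (-12/5) - (-20) = 16/5 kN·m
Superposition: M = Σ M_i = 3089/720 kN·m ≈ 4.290278 kN·m

M(40/3) = 3089/720 kN·m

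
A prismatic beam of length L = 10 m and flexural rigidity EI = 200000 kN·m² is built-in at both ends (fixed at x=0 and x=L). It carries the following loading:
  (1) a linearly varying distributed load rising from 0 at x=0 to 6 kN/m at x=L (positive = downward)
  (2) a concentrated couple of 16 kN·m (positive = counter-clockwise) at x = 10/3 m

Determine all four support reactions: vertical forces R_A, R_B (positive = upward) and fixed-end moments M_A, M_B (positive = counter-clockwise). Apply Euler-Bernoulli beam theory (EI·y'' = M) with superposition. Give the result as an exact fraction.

R_A = 167/15 kN, M_A = 20 kN·m, R_B = 283/15 kN, M_B = -74/3 kN·m

Load 1 — triangular load w₀=6 kN/m (0→w₀ over full span):
  R_A = 3w₀L/20 = 3·6·10/20 = 9 kN
  M_A = w₀L²/30 = 6·10²/30 = 20 kN·m
  R_B = 7w₀L/20 = 7·6·10/20 = 21 kN
  M_B = -w₀L²/20 = -6·10²/20 = -30 kN·m
Load 2 — applied couple M₀=16 kN·m at a=10/3 m (b=L-a=20/3):
  R_A = 6M₀ab/L³ = 6·16·(10/3)·(20/3)/10³ = 32/15 kN
  M_A = M₀b(2a-b)/L² = 16·(20/3)·(2·(10/3)-(20/3))/10² = 0 kN·m
  R_B = -6M₀ab/L³ = -6·16·(10/3)·(20/3)/10³ = -32/15 kN
  M_B = M₀a(2b-a)/L² = 16·(10/3)·(2·(20/3)-(10/3))/10² = 16/3 kN·m
Superposition: R_A = 167/15 kN, M_A = 20 kN·m, R_B = 283/15 kN, M_B = -74/3 kN·m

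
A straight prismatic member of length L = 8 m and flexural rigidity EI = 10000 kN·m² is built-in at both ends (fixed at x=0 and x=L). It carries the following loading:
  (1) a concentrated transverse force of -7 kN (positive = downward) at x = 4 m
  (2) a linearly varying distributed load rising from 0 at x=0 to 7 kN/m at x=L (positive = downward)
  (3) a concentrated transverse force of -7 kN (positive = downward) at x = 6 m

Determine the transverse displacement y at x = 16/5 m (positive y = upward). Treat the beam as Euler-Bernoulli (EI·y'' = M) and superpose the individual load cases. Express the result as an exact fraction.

y(16/5) = -8631/9765625 m

Load 1 — point force P=-7 kN at a=4 m (b=L-a=4):
  y_1 = -Pb²x²(3aL-(3a+b)x)/(6L³EI)  [x≤a] = -(-7)·4²·(16/5)²·(3·4·8-(3·4+4)·(16/5))/(6·8³·10000) = 392/234375 m
Load 2 — triangular load w₀=7 kN/m (0→w₀ over full span):
  y_2 = -w₀x²(L-x)²(x+2L)/(120LEI) = -7·(16/5)²·(8-(16/5))²·((16/5)+2·8)/(120·8·10000) = -32256/9765625 m
Load 3 — point force P=-7 kN at a=6 m (b=L-a=2):
  y_3 = -Pb²x²(3aL-(3a+b)x)/(6L³EI)  [x≤a] = -(-7)·2²·(16/5)²·(3·6·8-(3·6+2)·(16/5))/(6·8³·10000) = 7/9375 m
Superposition: y = Σ y_i = -8631/9765625 m ≈ -0.000884 m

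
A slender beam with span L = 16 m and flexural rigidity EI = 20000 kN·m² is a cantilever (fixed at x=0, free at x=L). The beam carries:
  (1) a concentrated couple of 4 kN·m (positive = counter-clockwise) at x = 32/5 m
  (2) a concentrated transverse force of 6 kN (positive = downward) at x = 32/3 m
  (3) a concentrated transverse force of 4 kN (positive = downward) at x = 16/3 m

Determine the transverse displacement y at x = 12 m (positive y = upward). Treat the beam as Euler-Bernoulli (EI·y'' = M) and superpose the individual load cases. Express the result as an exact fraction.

y(12) = -204944/1265625 m

Load 1 — applied couple M₀=4 kN·m at a=32/5 m (b=L-a=48/5):
  y_1 = M₀a(2x-a)/(2EI)  [x>a] = 4·(32/5)·(2·12-(32/5))/(2·20000) = 176/15625 m
Load 2 — point force P=6 kN at a=32/3 m (b=L-a=16/3):
  y_2 = -Pa²(3x-a)/(6EI)  [x>a] = -6·(32/3)²·(3·12-(32/3))/(6·20000) = -2432/16875 m
Load 3 — point force P=4 kN at a=16/3 m (b=L-a=32/3):
  y_3 = -Pa²(3x-a)/(6EI)  [x>a] = -4·(16/3)²·(3·12-(16/3))/(6·20000) = -1472/50625 m
Superposition: y = Σ y_i = -204944/1265625 m ≈ -0.161931 m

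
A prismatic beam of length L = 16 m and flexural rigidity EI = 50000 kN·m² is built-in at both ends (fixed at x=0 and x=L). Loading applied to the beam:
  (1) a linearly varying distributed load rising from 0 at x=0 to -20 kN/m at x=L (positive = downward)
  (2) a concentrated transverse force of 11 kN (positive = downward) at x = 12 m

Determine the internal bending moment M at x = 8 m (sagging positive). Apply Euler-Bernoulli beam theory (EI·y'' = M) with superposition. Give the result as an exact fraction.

M(8) = -607/6 kN·m

Load 1 — triangular load w₀=-20 kN/m (0→w₀ over full span):
  M_1 = 3w₀Lx/20 - w₀L²/30 - w₀x³/(6L) = 3·(-20)·16·8/20 - (-20)·16²/30 - (-20)·8³/(6·16) = -320/3 kN·m
Load 2 — point force P=11 kN at a=12 m (b=L-a=4):
  M_2 = Pb²(3a+b)x/L³ - Pab²/L²  [x≤a] = 11·4²·(3·12+4)·8/16³ - 11·12·4²/16² = 11/2 kN·m
Superposition: M = Σ M_i = -607/6 kN·m ≈ -101.166667 kN·m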